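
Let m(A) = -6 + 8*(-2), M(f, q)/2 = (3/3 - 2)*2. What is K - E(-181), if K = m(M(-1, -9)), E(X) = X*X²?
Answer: 5929719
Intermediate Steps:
M(f, q) = -4 (M(f, q) = 2*((3/3 - 2)*2) = 2*((3*(⅓) - 2)*2) = 2*((1 - 2)*2) = 2*(-1*2) = 2*(-2) = -4)
E(X) = X³
m(A) = -22 (m(A) = -6 - 16 = -22)
K = -22
K - E(-181) = -22 - 1*(-181)³ = -22 - 1*(-5929741) = -22 + 5929741 = 5929719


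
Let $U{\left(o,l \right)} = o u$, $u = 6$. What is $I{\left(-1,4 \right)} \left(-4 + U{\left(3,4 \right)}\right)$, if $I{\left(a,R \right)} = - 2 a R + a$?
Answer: $98$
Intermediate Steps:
$U{\left(o,l \right)} = 6 o$ ($U{\left(o,l \right)} = o 6 = 6 o$)
$I{\left(a,R \right)} = a - 2 R a$ ($I{\left(a,R \right)} = - 2 R a + a = a - 2 R a$)
$I{\left(-1,4 \right)} \left(-4 + U{\left(3,4 \right)}\right) = - (1 - 8) \left(-4 + 6 \cdot 3\right) = - (1 - 8) \left(-4 + 18\right) = \left(-1\right) \left(-7\right) 14 = 7 \cdot 14 = 98$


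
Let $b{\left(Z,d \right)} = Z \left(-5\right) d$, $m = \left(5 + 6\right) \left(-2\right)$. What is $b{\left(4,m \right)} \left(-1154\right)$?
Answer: $-507760$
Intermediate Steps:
$m = -22$ ($m = 11 \left(-2\right) = -22$)
$b{\left(Z,d \right)} = - 5 Z d$
$b{\left(4,m \right)} \left(-1154\right) = \left(-5\right) 4 \left(-22\right) \left(-1154\right) = 440 \left(-1154\right) = -507760$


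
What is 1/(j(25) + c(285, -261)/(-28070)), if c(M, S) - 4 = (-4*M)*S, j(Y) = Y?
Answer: 14035/202103 ≈ 0.069445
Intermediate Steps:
c(M, S) = 4 - 4*M*S (c(M, S) = 4 + (-4*M)*S = 4 - 4*M*S)
1/(j(25) + c(285, -261)/(-28070)) = 1/(25 + (4 - 4*285*(-261))/(-28070)) = 1/(25 + (4 + 297540)*(-1/28070)) = 1/(25 + 297544*(-1/28070)) = 1/(25 - 148772/14035) = 1/(202103/14035) = 14035/202103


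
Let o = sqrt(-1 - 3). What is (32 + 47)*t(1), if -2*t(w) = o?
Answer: -79*I ≈ -79.0*I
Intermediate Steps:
o = 2*I (o = sqrt(-4) = 2*I ≈ 2.0*I)
t(w) = -I
(32 + 47)*t(1) = (32 + 47)*(-I) = 79*(-I) = -79*I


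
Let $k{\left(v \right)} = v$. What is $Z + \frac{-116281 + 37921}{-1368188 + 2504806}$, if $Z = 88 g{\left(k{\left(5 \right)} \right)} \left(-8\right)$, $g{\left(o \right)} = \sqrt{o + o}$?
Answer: $- \frac{39180}{568309} - 704 \sqrt{10} \approx -2226.3$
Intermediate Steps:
$g{\left(o \right)} = \sqrt{2} \sqrt{o}$ ($g{\left(o \right)} = \sqrt{2 o} = \sqrt{2} \sqrt{o}$)
$Z = - 704 \sqrt{10}$ ($Z = 88 \sqrt{2} \sqrt{5} \left(-8\right) = 88 \sqrt{10} \left(-8\right) = 88 \left(- 8 \sqrt{10}\right) = - 704 \sqrt{10} \approx -2226.2$)
$Z + \frac{-116281 + 37921}{-1368188 + 2504806} = - 704 \sqrt{10} + \frac{-116281 + 37921}{-1368188 + 2504806} = - 704 \sqrt{10} - \frac{78360}{1136618} = - 704 \sqrt{10} - \frac{39180}{568309} = - \frac{39180}{568309} - 704 \sqrt{10}$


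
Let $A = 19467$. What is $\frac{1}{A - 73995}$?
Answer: $- \frac{1}{54528} \approx -1.8339 \cdot 10^{-5}$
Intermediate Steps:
$\frac{1}{A - 73995} = \frac{1}{19467 - 73995} = \frac{1}{-54528} = - \frac{1}{54528}$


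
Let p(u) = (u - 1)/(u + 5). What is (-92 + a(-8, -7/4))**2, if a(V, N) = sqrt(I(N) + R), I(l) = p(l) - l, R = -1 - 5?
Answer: (2392 - I*sqrt(3445))**2/676 ≈ 8458.9 - 415.37*I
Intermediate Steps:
R = -6
p(u) = (-1 + u)/(5 + u)
I(l) = -l + (-1 + l)/(5 + l) (I(l) = (-1 + l)/(5 + l) - l = -l + (-1 + l)/(5 + l))
a(V, N) = sqrt(-6 + (-1 + N - N*(5 + N))/(5 + N)) (a(V, N) = sqrt((-1 + N - N*(5 + N))/(5 + N) - 6) = sqrt(-6 + (-1 + N - N*(5 + N))/(5 + N)))
(-92 + a(-8, -7/4))**2 = (-92 + sqrt((-31 - (-7/4)**2 - (-70)/4)/(5 - 7/4)))**2 = (-92 + sqrt((-31 - (-7*1/4)**2 - (-70)/4)/(5 - 7*1/4)))**2 = (-92 + sqrt((-31 - (-7/4)**2 - 10*(-7/4))/(5 - 7/4)))**2 = (-92 + sqrt((-31 - 1*49/16 + 35/2)/(13/4)))**2 = (-92 + sqrt(4*(-31 - 49/16 + 35/2)/13))**2 = (-92 + sqrt((4/13)*(-265/16)))**2 = (-92 + sqrt(-265/52))**2 = (-92 + I*sqrt(3445)/26)**2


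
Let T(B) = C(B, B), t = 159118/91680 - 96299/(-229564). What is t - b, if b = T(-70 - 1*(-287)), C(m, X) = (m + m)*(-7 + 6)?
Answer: 1147438250069/2630803440 ≈ 436.16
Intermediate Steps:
t = 5669557109/2630803440 (t = 159118*(1/91680) - 96299*(-1/229564) = 79559/45840 + 96299/229564 = 5669557109/2630803440 ≈ 2.1551)
C(m, X) = -2*m (C(m, X) = (2*m)*(-1) = -2*m)
T(B) = -2*B
b = -434 (b = -2*(-70 - 1*(-287)) = -2*(-70 + 287) = -2*217 = -434)
t - b = 5669557109/2630803440 - 1*(-434) = 5669557109/2630803440 + 434 = 1147438250069/2630803440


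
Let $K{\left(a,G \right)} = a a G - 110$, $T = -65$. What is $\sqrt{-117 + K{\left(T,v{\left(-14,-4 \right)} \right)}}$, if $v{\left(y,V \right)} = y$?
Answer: $i \sqrt{59377} \approx 243.67 i$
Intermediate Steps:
$K{\left(a,G \right)} = -110 + G a^{2}$ ($K{\left(a,G \right)} = a^{2} G - 110 = G a^{2} - 110 = -110 + G a^{2}$)
$\sqrt{-117 + K{\left(T,v{\left(-14,-4 \right)} \right)}} = \sqrt{-117 - \left(110 + 14 \left(-65\right)^{2}\right)} = \sqrt{-117 - 59260} = \sqrt{-59377} = i \sqrt{59377}$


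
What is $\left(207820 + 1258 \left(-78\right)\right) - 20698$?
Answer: $88998$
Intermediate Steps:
$\left(207820 + 1258 \left(-78\right)\right) - 20698 = \left(207820 - 98124\right) - 20698 = 109696 - 20698 = 88998$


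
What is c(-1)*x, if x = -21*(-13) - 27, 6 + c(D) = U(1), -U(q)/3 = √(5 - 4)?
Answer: -2214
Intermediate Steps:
U(q) = -3 (U(q) = -3*√(5 - 4) = -3*√1 = -3*1 = -3)
c(D) = -9 (c(D) = -6 - 3 = -9)
x = 246 (x = 273 - 27 = 246)
c(-1)*x = -9*246 = -2214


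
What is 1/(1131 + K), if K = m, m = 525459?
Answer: 1/526590 ≈ 1.8990e-6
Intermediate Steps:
K = 525459
1/(1131 + K) = 1/(1131 + 525459) = 1/526590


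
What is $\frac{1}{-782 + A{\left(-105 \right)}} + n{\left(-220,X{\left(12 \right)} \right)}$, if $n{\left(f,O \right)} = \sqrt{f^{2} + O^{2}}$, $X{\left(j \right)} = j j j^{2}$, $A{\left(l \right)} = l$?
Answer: $- \frac{1}{887} + 4 \sqrt{26876881} \approx 20737.0$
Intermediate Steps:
$X{\left(j \right)} = j^{4}$ ($X{\left(j \right)} = j^{2} j^{2} = j^{4}$)
$n{\left(f,O \right)} = \sqrt{O^{2} + f^{2}}$
$\frac{1}{-782 + A{\left(-105 \right)}} + n{\left(-220,X{\left(12 \right)} \right)} = \frac{1}{-782 - 105} + \sqrt{\left(12^{4}\right)^{2} + \left(-220\right)^{2}} = \frac{1}{-887} + \sqrt{20736^{2} + 48400} = - \frac{1}{887} + \sqrt{429981696 + 48400} = - \frac{1}{887} + \sqrt{430030096} = - \frac{1}{887} + 4 \sqrt{26876881}$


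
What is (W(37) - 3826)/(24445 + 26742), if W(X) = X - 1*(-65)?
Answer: -3724/51187 ≈ -0.072753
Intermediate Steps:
W(X) = 65 + X (W(X) = X + 65 = 65 + X)
(W(37) - 3826)/(24445 + 26742) = ((65 + 37) - 3826)/(24445 + 26742) = (102 - 3826)/51187 = -3724*1/51187 = -3724/51187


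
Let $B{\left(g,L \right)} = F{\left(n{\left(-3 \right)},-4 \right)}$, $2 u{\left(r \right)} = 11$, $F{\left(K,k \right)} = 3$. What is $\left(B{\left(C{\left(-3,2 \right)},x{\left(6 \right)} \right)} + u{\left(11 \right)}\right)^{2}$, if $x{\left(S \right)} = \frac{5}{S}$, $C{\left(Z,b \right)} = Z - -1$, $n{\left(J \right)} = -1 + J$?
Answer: $\frac{289}{4} \approx 72.25$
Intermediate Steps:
$u{\left(r \right)} = \frac{11}{2}$ ($u{\left(r \right)} = \frac{1}{2} \cdot 11 = \frac{11}{2}$)
$C{\left(Z,b \right)} = 1 + Z$ ($C{\left(Z,b \right)} = Z + 1 = 1 + Z$)
$B{\left(g,L \right)} = 3$
$\left(B{\left(C{\left(-3,2 \right)},x{\left(6 \right)} \right)} + u{\left(11 \right)}\right)^{2} = \left(3 + \frac{11}{2}\right)^{2} = \left(\frac{17}{2}\right)^{2} = \frac{289}{4}$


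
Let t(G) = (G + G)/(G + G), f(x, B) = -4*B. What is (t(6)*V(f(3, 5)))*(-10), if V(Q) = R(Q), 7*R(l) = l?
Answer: 200/7 ≈ 28.571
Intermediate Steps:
R(l) = l/7
V(Q) = Q/7
t(G) = 1 (t(G) = (2*G)/((2*G)) = (2*G)*(1/(2*G)) = 1)
(t(6)*V(f(3, 5)))*(-10) = (1*((-4*5)/7))*(-10) = (1*((⅐)*(-20)))*(-10) = (1*(-20/7))*(-10) = -20/7*(-10) = 200/7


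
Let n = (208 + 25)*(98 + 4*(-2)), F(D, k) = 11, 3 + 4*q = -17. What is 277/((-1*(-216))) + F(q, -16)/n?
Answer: 322837/251640 ≈ 1.2829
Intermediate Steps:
q = -5 (q = -¾ + (¼)*(-17) = -¾ - 17/4 = -5)
n = 20970 (n = 233*(98 - 8) = 233*90 = 20970)
277/((-1*(-216))) + F(q, -16)/n = 277/((-1*(-216))) + 11/20970 = 277/216 + 11*(1/20970) = 277*(1/216) + 11/20970 = 277/216 + 11/20970 = 322837/251640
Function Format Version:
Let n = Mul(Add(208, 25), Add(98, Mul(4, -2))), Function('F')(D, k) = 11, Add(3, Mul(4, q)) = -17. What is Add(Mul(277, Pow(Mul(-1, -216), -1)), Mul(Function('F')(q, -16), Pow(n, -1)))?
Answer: Rational(322837, 251640) ≈ 1.2829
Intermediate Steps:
q = -5 (q = Add(Rational(-3, 4), Mul(Rational(1, 4), -17)) = Add(Rational(-3, 4), Rational(-17, 4)) = -5)
n = 20970 (n = Mul(233, Add(98, -8)) = Mul(233, 90) = 20970)
Add(Mul(277, Pow(Mul(-1, -216), -1)), Mul(Function('F')(q, -16), Pow(n, -1))) = Add(Mul(277, Pow(Mul(-1, -216), -1)), Mul(11, Pow(20970, -1))) = Add(Mul(277, Pow(216, -1)), Mul(11, Rational(1, 20970))) = Add(Mul(277, Rational(1, 216)), Rational(11, 20970)) = Add(Rational(277, 216), Rational(11, 20970)) = Rational(322837, 251640)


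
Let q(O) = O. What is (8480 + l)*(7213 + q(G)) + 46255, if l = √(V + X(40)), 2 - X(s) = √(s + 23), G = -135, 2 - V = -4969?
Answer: 60067695 + 7078*√(4973 - 3*√7) ≈ 6.0566e+7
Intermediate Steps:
V = 4971 (V = 2 - 1*(-4969) = 2 + 4969 = 4971)
X(s) = 2 - √(23 + s) (X(s) = 2 - √(s + 23) = 2 - √(23 + s))
l = √(4973 - 3*√7) (l = √(4971 + (2 - √(23 + 40))) = √(4971 + (2 - √63)) = √(4971 + (2 - 3*√7)) = √(4973 - 3*√7) ≈ 70.463)
(8480 + l)*(7213 + q(G)) + 46255 = (8480 + √(4973 - 3*√7))*(7213 - 135) + 46255 = (8480 + √(4973 - 3*√7))*7078 + 46255 = (60021440 + 7078*√(4973 - 3*√7)) + 46255 = 60067695 + 7078*√(4973 - 3*√7)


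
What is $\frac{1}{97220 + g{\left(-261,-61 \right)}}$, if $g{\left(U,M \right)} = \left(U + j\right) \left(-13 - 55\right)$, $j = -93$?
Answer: $\frac{1}{121292} \approx 8.2446 \cdot 10^{-6}$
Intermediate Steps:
$g{\left(U,M \right)} = 6324 - 68 U$ ($g{\left(U,M \right)} = \left(U - 93\right) \left(-13 - 55\right) = \left(-93 + U\right) \left(-68\right) = 6324 - 68 U$)
$\frac{1}{97220 + g{\left(-261,-61 \right)}} = \frac{1}{97220 + \left(6324 - -17748\right)} = \frac{1}{97220 + \left(6324 + 17748\right)} = \frac{1}{97220 + 24072} = \frac{1}{121292}$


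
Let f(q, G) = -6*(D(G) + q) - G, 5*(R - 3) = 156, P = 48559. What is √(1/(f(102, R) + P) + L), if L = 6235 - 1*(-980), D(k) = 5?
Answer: √8439939665290/34202 ≈ 84.941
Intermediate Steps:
R = 171/5 (R = 3 + (⅕)*156 = 3 + 156/5 = 171/5 ≈ 34.200)
f(q, G) = -30 - G - 6*q (f(q, G) = -6*(5 + q) - G = (-30 - 6*q) - G = -30 - G - 6*q)
L = 7215 (L = 6235 + 980 = 7215)
√(1/(f(102, R) + P) + L) = √(1/((-30 - 1*171/5 - 6*102) + 48559) + 7215) = √(1/((-30 - 171/5 - 612) + 48559) + 7215) = √(1/(-3381/5 + 48559) + 7215) = √(1/(239414/5) + 7215) = √(5/239414 + 7215) = √(1727372015/239414) = √8439939665290/34202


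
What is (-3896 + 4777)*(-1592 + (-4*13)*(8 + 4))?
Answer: -1952296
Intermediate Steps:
(-3896 + 4777)*(-1592 + (-4*13)*(8 + 4)) = 881*(-1592 - 52*12) = 881*(-1592 - 624) = 881*(-2216) = -1952296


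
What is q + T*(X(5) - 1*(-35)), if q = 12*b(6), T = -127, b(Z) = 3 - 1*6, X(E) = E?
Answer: -5116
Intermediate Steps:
b(Z) = -3 (b(Z) = 3 - 6 = -3)
q = -36 (q = 12*(-3) = -36)
q + T*(X(5) - 1*(-35)) = -36 - 127*(5 - 1*(-35)) = -36 - 127*(5 + 35) = -36 - 127*40 = -36 - 5080 = -5116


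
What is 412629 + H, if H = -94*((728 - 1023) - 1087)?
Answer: 542537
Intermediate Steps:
H = 129908 (H = -94*(-295 - 1087) = -94*(-1382) = 129908)
412629 + H = 412629 + 129908 = 542537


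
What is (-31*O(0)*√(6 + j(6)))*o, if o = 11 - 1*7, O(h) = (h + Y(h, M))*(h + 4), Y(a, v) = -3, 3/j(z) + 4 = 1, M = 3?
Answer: 1488*√5 ≈ 3327.3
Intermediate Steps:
j(z) = -1 (j(z) = 3/(-4 + 1) = 3/(-3) = 3*(-⅓) = -1)
O(h) = (-3 + h)*(4 + h) (O(h) = (h - 3)*(h + 4) = (-3 + h)*(4 + h))
o = 4 (o = 11 - 7 = 4)
(-31*O(0)*√(6 + j(6)))*o = -31*(-12 + 0 + 0²)*√(6 - 1)*4 = -31*(-12 + 0 + 0)*√5*4 = -(-372)*√5*4 = (372*√5)*4 = 1488*√5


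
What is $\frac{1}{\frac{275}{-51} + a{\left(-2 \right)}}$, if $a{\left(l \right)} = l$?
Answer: $- \frac{51}{377} \approx -0.13528$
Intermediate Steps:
$\frac{1}{\frac{275}{-51} + a{\left(-2 \right)}} = \frac{1}{\frac{275}{-51} - 2} = \frac{1}{275 \left(- \frac{1}{51}\right) - 2} = \frac{1}{- \frac{275}{51} - 2} = \frac{1}{- \frac{377}{51}} = - \frac{51}{377}$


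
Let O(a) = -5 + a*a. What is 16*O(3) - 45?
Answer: 19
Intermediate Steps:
O(a) = -5 + a**2
16*O(3) - 45 = 16*(-5 + 3**2) - 45 = 16*(-5 + 9) - 45 = 16*4 - 45 = 64 - 45 = 19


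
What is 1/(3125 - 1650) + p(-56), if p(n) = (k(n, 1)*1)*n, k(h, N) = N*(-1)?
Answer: 82601/1475 ≈ 56.001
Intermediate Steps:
k(h, N) = -N
p(n) = -n (p(n) = (-1*1*1)*n = (-1*1)*n = -n)
1/(3125 - 1650) + p(-56) = 1/(3125 - 1650) - 1*(-56) = 1/1475 + 56 = 82601/1475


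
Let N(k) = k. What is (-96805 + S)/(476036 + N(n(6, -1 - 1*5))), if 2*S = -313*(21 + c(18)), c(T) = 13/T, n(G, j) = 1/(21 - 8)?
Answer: -46895719/222784884 ≈ -0.21050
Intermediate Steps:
n(G, j) = 1/13
S = -122383/36 (S = (-313*(21 + 13/18))/2 = (-313*391/18)/2 = (½)*(-122383/18) = -122383/36 ≈ -3399.5)
(-96805 + S)/(476036 + N(n(6, -1 - 1*5))) = (-96805 - 122383/36)/(476036 + 1/13) = -3607363/(36*6188469/13) = -3607363/36*13/6188469 = -46895719/222784884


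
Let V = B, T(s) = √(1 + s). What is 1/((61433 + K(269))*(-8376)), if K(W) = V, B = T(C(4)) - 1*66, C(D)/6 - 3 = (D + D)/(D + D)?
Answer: -1/514051872 ≈ -1.9453e-9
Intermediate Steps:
C(D) = 24 (C(D) = 18 + 6*((D + D)/(D + D)) = 18 + 6*((2*D)/((2*D))) = 18 + 6*((2*D)*(1/(2*D))) = 18 + 6*1 = 18 + 6 = 24)
B = -61 (B = √(1 + 24) - 1*66 = √25 - 66 = 5 - 66 = -61)
V = -61
K(W) = -61
1/((61433 + K(269))*(-8376)) = 1/((61433 - 61)*(-8376)) = -1/8376/61372 = (1/61372)*(-1/8376) = -1/514051872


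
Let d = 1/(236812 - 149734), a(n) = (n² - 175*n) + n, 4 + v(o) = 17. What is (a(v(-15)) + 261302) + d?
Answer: 22571401303/87078 ≈ 2.5921e+5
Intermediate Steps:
v(o) = 13 (v(o) = -4 + 17 = 13)
a(n) = n² - 174*n
d = 1/87078 ≈ 1.1484e-5
(a(v(-15)) + 261302) + d = (13*(-174 + 13) + 261302) + 1/87078 = (13*(-161) + 261302) + 1/87078 = (-2093 + 261302) + 1/87078 = 259209 + 1/87078 = 22571401303/87078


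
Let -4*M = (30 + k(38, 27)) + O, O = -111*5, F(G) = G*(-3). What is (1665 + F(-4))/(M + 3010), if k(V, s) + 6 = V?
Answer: 6708/12533 ≈ 0.53523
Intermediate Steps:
F(G) = -3*G
k(V, s) = -6 + V
O = -555
M = 493/4 (M = -((30 + (-6 + 38)) - 555)/4 = -((30 + 32) - 555)/4 = -(62 - 555)/4 = -¼*(-493) = 493/4 ≈ 123.25)
(1665 + F(-4))/(M + 3010) = (1665 - 3*(-4))/(493/4 + 3010) = (1665 + 12)/(12533/4) = 1677*(4/12533) = 6708/12533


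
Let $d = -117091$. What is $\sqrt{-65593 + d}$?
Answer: $2 i \sqrt{45671} \approx 427.42 i$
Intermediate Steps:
$\sqrt{-65593 + d} = \sqrt{-65593 - 117091} = \sqrt{-182684} = 2 i \sqrt{45671}$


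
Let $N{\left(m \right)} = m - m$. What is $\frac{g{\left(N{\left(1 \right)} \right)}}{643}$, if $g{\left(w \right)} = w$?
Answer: $0$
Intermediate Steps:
$N{\left(m \right)} = 0$
$\frac{g{\left(N{\left(1 \right)} \right)}}{643} = \frac{0}{643} = 0 \cdot \frac{1}{643} = 0$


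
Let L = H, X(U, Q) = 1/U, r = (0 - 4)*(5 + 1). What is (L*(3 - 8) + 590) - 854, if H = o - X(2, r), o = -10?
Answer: -423/2 ≈ -211.50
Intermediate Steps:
r = -24 (r = -4*6 = -24)
H = -21/2 (H = -10 - 1/2 = -21/2 ≈ -10.500)
L = -21/2 ≈ -10.500
(L*(3 - 8) + 590) - 854 = (-21*(3 - 8)/2 + 590) - 854 = (-21/2*(-5) + 590) - 854 = (105/2 + 590) - 854 = 1285/2 - 854 = -423/2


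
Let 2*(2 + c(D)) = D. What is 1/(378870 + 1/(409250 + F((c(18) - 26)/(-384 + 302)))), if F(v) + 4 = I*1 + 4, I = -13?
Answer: 409237/155047622191 ≈ 2.6394e-6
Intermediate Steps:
c(D) = -2 + D/2
F(v) = -13 (F(v) = -4 + (-13*1 + 4) = -4 + (-13 + 4) = -4 - 9 = -13)
1/(378870 + 1/(409250 + F((c(18) - 26)/(-384 + 302)))) = 1/(378870 + 1/(409250 - 13)) = 1/(378870 + 1/409237) = 1/(155047622191/409237) = 409237/155047622191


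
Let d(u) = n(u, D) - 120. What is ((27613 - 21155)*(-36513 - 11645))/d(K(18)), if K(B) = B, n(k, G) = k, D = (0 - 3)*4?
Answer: 155502182/51 ≈ 3.0491e+6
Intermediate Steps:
D = -12 (D = -3*4 = -12)
d(u) = -120 + u (d(u) = u - 120 = -120 + u)
((27613 - 21155)*(-36513 - 11645))/d(K(18)) = ((27613 - 21155)*(-36513 - 11645))/(-120 + 18) = (6458*(-48158))/(-102) = -311004364*(-1/102) = 155502182/51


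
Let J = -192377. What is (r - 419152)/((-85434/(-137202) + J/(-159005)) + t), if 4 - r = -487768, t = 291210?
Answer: 62375019631925/264709177695601 ≈ 0.23564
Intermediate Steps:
r = 487772 (r = 4 - 1*(-487768) = 4 + 487768 = 487772)
(r - 419152)/((-85434/(-137202) + J/(-159005)) + t) = (487772 - 419152)/((-85434/(-137202) - 192377/(-159005)) + 291210) = 68620/((-85434*(-1/137202) - 192377*(-1/159005)) + 291210) = 68620/((14239/22867 + 192377/159005) + 291210) = 68620/(6663157054/3635967335 + 291210) = 68620/(1058836710782404/3635967335) = 68620*(3635967335/1058836710782404) = 62375019631925/264709177695601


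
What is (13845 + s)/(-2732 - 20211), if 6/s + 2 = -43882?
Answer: -101262329/167805102 ≈ -0.60345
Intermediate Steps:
s = -1/7314 (s = 6/(-2 - 43882) = 6/(-43884) = 6*(-1/43884) = -1/7314 ≈ -0.00013672)
(13845 + s)/(-2732 - 20211) = (13845 - 1/7314)/(-2732 - 20211) = (101262329/7314)/(-22943) = (101262329/7314)*(-1/22943) = -101262329/167805102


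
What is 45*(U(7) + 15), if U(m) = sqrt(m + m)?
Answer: 675 + 45*sqrt(14) ≈ 843.38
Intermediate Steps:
U(m) = sqrt(2)*sqrt(m) (U(m) = sqrt(2*m) = sqrt(2)*sqrt(m))
45*(U(7) + 15) = 45*(sqrt(2)*sqrt(7) + 15) = 45*(sqrt(14) + 15) = 45*(15 + sqrt(14)) = 675 + 45*sqrt(14)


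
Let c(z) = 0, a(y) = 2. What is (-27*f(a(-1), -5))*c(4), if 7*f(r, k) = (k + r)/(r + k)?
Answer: 0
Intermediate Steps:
f(r, k) = ⅐ (f(r, k) = ((k + r)/(r + k))/7 = ((k + r)/(k + r))/7 = (⅐)*1 = ⅐)
(-27*f(a(-1), -5))*c(4) = -27*⅐*0 = -27/7*0 = 0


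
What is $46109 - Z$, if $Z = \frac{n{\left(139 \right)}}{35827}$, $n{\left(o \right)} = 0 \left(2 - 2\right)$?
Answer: $46109$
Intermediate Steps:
$n{\left(o \right)} = 0$ ($n{\left(o \right)} = 0 \cdot 0 = 0$)
$Z = 0$ ($Z = \frac{0}{35827} = 0 \cdot \frac{1}{35827} = 0$)
$46109 - Z = 46109 - 0 = 46109 + 0 = 46109$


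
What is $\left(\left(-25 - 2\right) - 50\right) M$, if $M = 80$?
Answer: $-6160$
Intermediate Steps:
$\left(\left(-25 - 2\right) - 50\right) M = \left(\left(-25 - 2\right) - 50\right) 80 = \left(-27 - 50\right) 80 = \left(-77\right) 80 = -6160$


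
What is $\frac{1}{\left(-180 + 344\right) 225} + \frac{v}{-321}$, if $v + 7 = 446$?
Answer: $- \frac{5399593}{3948300} \approx -1.3676$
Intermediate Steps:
$v = 439$ ($v = -7 + 446 = 439$)
$\frac{1}{\left(-180 + 344\right) 225} + \frac{v}{-321} = \frac{1}{\left(-180 + 344\right) 225} + \frac{439}{-321} = \frac{1}{164} \cdot \frac{1}{225} + 439 \left(- \frac{1}{321}\right) = \frac{1}{164} \cdot \frac{1}{225} - \frac{439}{321} = \frac{1}{36900} - \frac{439}{321} = - \frac{5399593}{3948300}$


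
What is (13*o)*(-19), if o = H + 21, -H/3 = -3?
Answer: -7410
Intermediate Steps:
H = 9 (H = -3*(-3) = 9)
o = 30 (o = 9 + 21 = 30)
(13*o)*(-19) = (13*30)*(-19) = 390*(-19) = -7410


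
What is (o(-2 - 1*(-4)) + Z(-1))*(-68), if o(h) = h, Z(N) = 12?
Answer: -952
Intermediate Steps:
(o(-2 - 1*(-4)) + Z(-1))*(-68) = ((-2 - 1*(-4)) + 12)*(-68) = ((-2 + 4) + 12)*(-68) = (2 + 12)*(-68) = 14*(-68) = -952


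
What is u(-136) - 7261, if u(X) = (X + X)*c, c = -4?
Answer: -6173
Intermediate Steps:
u(X) = -8*X (u(X) = (X + X)*(-4) = (2*X)*(-4) = -8*X)
u(-136) - 7261 = -8*(-136) - 7261 = 1088 - 7261 = -6173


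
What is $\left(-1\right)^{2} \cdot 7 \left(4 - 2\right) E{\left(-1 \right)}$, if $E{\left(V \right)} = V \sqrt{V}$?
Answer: $- 14 i \approx - 14.0 i$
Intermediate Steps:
$E{\left(V \right)} = V^{\frac{3}{2}}$
$\left(-1\right)^{2} \cdot 7 \left(4 - 2\right) E{\left(-1 \right)} = \left(-1\right)^{2} \cdot 7 \left(4 - 2\right) \left(-1\right)^{\frac{3}{2}} = 1 \cdot 7 \cdot 2 \left(- i\right) = 1 \cdot 14 \left(- i\right) = 14 \left(- i\right) = - 14 i$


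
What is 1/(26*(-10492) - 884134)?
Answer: -1/1156926 ≈ -8.6436e-7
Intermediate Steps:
1/(26*(-10492) - 884134) = 1/(-272792 - 884134) = 1/(-1156926) = -1/1156926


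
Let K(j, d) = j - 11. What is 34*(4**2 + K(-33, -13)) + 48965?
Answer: 48013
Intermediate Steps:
K(j, d) = -11 + j
34*(4**2 + K(-33, -13)) + 48965 = 34*(4**2 + (-11 - 33)) + 48965 = 34*(16 - 44) + 48965 = 34*(-28) + 48965 = -952 + 48965 = 48013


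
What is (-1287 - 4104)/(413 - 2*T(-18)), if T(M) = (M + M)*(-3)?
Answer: -5391/197 ≈ -27.365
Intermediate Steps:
T(M) = -6*M (T(M) = (2*M)*(-3) = -6*M)
(-1287 - 4104)/(413 - 2*T(-18)) = (-1287 - 4104)/(413 - (-12)*(-18)) = -5391/(413 - 2*108) = -5391/(413 - 216) = -5391/197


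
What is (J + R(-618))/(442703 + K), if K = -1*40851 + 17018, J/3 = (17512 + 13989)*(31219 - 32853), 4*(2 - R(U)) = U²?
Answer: -154513381/418870 ≈ -368.88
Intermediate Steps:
R(U) = 2 - U²/4
J = -154417902 (J = 3*((17512 + 13989)*(31219 - 32853)) = 3*(31501*(-1634)) = 3*(-51472634) = -154417902)
K = -23833 (K = -40851 + 17018 = -23833)
(J + R(-618))/(442703 + K) = (-154417902 + (2 - ¼*(-618)²))/(442703 - 23833) = (-154417902 + (2 - ¼*381924))/418870 = (-154417902 + (2 - 95481))*(1/418870) = (-154417902 - 95479)*(1/418870) = -154513381*1/418870 = -154513381/418870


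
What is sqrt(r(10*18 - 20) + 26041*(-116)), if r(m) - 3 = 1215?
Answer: I*sqrt(3019538) ≈ 1737.7*I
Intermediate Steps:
r(m) = 1218 (r(m) = 3 + 1215 = 1218)
sqrt(r(10*18 - 20) + 26041*(-116)) = sqrt(1218 + 26041*(-116)) = sqrt(1218 - 3020756) = sqrt(-3019538) = I*sqrt(3019538)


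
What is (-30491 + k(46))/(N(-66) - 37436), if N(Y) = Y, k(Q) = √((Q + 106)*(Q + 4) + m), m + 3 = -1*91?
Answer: 30491/37502 - 3*√834/37502 ≈ 0.81074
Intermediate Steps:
m = -94 (m = -3 - 1*91 = -3 - 91 = -94)
k(Q) = √(-94 + (4 + Q)*(106 + Q)) (k(Q) = √((Q + 106)*(Q + 4) - 94) = √((106 + Q)*(4 + Q) - 94) = √((4 + Q)*(106 + Q) - 94) = √(-94 + (4 + Q)*(106 + Q)))
(-30491 + k(46))/(N(-66) - 37436) = (-30491 + √(330 + 46² + 110*46))/(-66 - 37436) = (-30491 + √(330 + 2116 + 5060))/(-37502) = (-30491 + √7506)*(-1/37502) = (-30491 + 3*√834)*(-1/37502) = 30491/37502 - 3*√834/37502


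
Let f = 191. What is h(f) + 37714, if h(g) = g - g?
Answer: 37714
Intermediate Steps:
h(g) = 0
h(f) + 37714 = 0 + 37714 = 37714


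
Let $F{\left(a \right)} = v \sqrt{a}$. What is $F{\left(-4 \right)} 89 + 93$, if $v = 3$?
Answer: $93 + 534 i \approx 93.0 + 534.0 i$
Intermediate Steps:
$F{\left(a \right)} = 3 \sqrt{a}$
$F{\left(-4 \right)} 89 + 93 = 3 \sqrt{-4} \cdot 89 + 93 = 3 \cdot 2 i 89 + 93 = 6 i 89 + 93 = 534 i + 93 = 93 + 534 i$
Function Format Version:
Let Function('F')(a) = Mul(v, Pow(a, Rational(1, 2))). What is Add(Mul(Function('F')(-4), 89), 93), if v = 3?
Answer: Add(93, Mul(534, I)) ≈ Add(93.000, Mul(534.00, I))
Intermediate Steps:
Function('F')(a) = Mul(3, Pow(a, Rational(1, 2)))
Add(Mul(Function('F')(-4), 89), 93) = Add(Mul(Mul(3, Pow(-4, Rational(1, 2))), 89), 93) = Add(Mul(Mul(3, Mul(2, I)), 89), 93) = Add(Mul(Mul(6, I), 89), 93) = Add(Mul(534, I), 93) = Add(93, Mul(534, I))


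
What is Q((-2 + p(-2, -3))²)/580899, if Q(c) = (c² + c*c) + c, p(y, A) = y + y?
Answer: 876/193633 ≈ 0.0045240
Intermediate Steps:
p(y, A) = 2*y
Q(c) = c + 2*c² (Q(c) = (c² + c²) + c = 2*c² + c = c + 2*c²)
Q((-2 + p(-2, -3))²)/580899 = ((-2 + 2*(-2))²*(1 + 2*(-2 + 2*(-2))²))/580899 = ((-2 - 4)²*(1 + 2*(-2 - 4)²))*(1/580899) = ((-6)²*(1 + 2*(-6)²))*(1/580899) = (36*(1 + 2*36))*(1/580899) = (36*(1 + 72))*(1/580899) = (36*73)*(1/580899) = 2628*(1/580899) = 876/193633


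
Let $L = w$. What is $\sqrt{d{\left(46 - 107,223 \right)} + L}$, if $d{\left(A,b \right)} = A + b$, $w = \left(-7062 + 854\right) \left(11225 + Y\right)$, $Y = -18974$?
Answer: $3 \sqrt{5345106} \approx 6935.8$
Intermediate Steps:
$w = 48105792$ ($w = \left(-7062 + 854\right) \left(11225 - 18974\right) = \left(-6208\right) \left(-7749\right) = 48105792$)
$L = 48105792$
$\sqrt{d{\left(46 - 107,223 \right)} + L} = \sqrt{\left(\left(46 - 107\right) + 223\right) + 48105792} = \sqrt{\left(-61 + 223\right) + 48105792} = \sqrt{162 + 48105792} = \sqrt{48105954} = 3 \sqrt{5345106}$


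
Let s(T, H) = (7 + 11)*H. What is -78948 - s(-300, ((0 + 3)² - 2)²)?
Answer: -79830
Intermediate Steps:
s(T, H) = 18*H
-78948 - s(-300, ((0 + 3)² - 2)²) = -78948 - 18*((0 + 3)² - 2)² = -78948 - 18*(3² - 2)² = -78948 - 18*(9 - 2)² = -78948 - 18*7² = -78948 - 18*49 = -78948 - 1*882 = -78948 - 882 = -79830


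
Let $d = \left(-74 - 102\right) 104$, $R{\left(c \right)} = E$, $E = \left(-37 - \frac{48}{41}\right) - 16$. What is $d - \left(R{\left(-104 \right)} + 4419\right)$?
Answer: $- \frac{929422}{41} \approx -22669.0$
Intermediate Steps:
$E = - \frac{2221}{41}$ ($E = \left(-37 - \frac{48}{41}\right) - 16 = - \frac{1565}{41} - 16 = - \frac{2221}{41} \approx -54.171$)
$R{\left(c \right)} = - \frac{2221}{41}$
$d = -18304$ ($d = \left(-176\right) 104 = -18304$)
$d - \left(R{\left(-104 \right)} + 4419\right) = -18304 - \left(- \frac{2221}{41} + 4419\right) = -18304 - \frac{178958}{41} = - \frac{929422}{41}$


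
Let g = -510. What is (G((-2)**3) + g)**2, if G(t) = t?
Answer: 268324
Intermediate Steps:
(G((-2)**3) + g)**2 = ((-2)**3 - 510)**2 = (-8 - 510)**2 = (-518)**2 = 268324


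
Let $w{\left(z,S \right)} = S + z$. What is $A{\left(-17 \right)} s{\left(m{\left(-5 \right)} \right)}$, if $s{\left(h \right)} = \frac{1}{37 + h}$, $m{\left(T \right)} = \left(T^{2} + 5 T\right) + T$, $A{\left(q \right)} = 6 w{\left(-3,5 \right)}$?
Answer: $\frac{3}{8} \approx 0.375$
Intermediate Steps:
$A{\left(q \right)} = 12$ ($A{\left(q \right)} = 6 \left(5 - 3\right) = 6 \cdot 2 = 12$)
$m{\left(T \right)} = T^{2} + 6 T$
$A{\left(-17 \right)} s{\left(m{\left(-5 \right)} \right)} = \frac{12}{37 - 5 \left(6 - 5\right)} = \frac{12}{37 - 5} = \frac{12}{32} = 12 \cdot \frac{1}{32} = \frac{3}{8}$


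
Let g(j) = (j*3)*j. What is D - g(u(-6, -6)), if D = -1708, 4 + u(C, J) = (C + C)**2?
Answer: -60508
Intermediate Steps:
u(C, J) = -4 + 4*C**2 (u(C, J) = -4 + (C + C)**2 = -4 + (2*C)**2 = -4 + 4*C**2)
g(j) = 3*j**2 (g(j) = (3*j)*j = 3*j**2)
D - g(u(-6, -6)) = -1708 - 3*(-4 + 4*(-6)**2)**2 = -1708 - 3*(-4 + 4*36)**2 = -1708 - 3*(-4 + 144)**2 = -1708 - 3*140**2 = -1708 - 3*19600 = -1708 - 1*58800 = -1708 - 58800 = -60508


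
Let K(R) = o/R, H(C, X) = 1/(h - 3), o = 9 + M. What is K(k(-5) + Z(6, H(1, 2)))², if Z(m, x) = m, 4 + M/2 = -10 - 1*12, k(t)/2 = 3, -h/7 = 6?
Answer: 1849/144 ≈ 12.840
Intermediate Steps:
h = -42 (h = -7*6 = -42)
k(t) = 6 (k(t) = 2*3 = 6)
M = -52 (M = -8 + 2*(-10 - 1*12) = -8 + 2*(-10 - 12) = -8 + 2*(-22) = -8 - 44 = -52)
o = -43 (o = 9 - 52 = -43)
H(C, X) = -1/45 (H(C, X) = 1/(-42 - 3) = 1/(-45) = -1/45)
K(R) = -43/R
K(k(-5) + Z(6, H(1, 2)))² = (-43/(6 + 6))² = (-43/12)² = 1849/144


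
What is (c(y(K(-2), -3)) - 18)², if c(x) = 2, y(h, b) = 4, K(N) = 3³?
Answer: 256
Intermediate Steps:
K(N) = 27
(c(y(K(-2), -3)) - 18)² = (2 - 18)² = (-16)² = 256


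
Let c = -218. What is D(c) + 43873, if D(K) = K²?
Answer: 91397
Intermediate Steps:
D(c) + 43873 = (-218)² + 43873 = 47524 + 43873 = 91397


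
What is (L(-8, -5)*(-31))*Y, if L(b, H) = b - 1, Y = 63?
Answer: 17577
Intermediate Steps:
L(b, H) = -1 + b
(L(-8, -5)*(-31))*Y = ((-1 - 8)*(-31))*63 = -9*(-31)*63 = 279*63 = 17577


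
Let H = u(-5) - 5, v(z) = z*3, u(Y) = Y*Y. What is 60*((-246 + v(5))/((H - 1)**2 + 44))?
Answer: -308/9 ≈ -34.222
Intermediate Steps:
u(Y) = Y**2
v(z) = 3*z
H = 20 (H = (-5)**2 - 5 = 25 - 5 = 20)
60*((-246 + v(5))/((H - 1)**2 + 44)) = 60*((-246 + 3*5)/((20 - 1)**2 + 44)) = 60*((-246 + 15)/(19**2 + 44)) = 60*(-231/(361 + 44)) = 60*(-231/405) = 60*(-231*1/405) = 60*(-77/135) = -308/9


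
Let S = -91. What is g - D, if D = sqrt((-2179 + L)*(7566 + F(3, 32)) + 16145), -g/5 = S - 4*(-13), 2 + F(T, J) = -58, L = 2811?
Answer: 195 - sqrt(4759937) ≈ -1986.7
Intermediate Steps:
F(T, J) = -60 (F(T, J) = -2 - 58 = -60)
g = 195 (g = -5*(-91 - 4*(-13)) = -5*(-91 + 52) = -5*(-39) = 195)
D = sqrt(4759937) (D = sqrt((-2179 + 2811)*(7566 - 60) + 16145) = sqrt(632*7506 + 16145) = sqrt(4743792 + 16145) = sqrt(4759937) ≈ 2181.7)
g - D = 195 - sqrt(4759937)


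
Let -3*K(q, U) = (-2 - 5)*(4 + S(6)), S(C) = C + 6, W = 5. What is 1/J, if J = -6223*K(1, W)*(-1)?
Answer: 3/696976 ≈ 4.3043e-6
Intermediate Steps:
S(C) = 6 + C
K(q, U) = 112/3 (K(q, U) = -(-2 - 5)*(4 + (6 + 6))/3 = -(-7)*(4 + 12)/3 = -(-7)*16/3 = -⅓*(-112) = 112/3)
J = 696976/3 (J = -696976*(-1)/3 = -6223*(-112/3) = 696976/3 ≈ 2.3233e+5)
1/J = 1/(696976/3) = 3/696976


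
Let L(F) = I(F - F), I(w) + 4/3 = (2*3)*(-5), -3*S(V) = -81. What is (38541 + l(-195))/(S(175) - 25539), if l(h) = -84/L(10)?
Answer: -603851/399688 ≈ -1.5108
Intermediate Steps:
S(V) = 27 (S(V) = -⅓*(-81) = 27)
I(w) = -94/3 (I(w) = -4/3 + (2*3)*(-5) = -4/3 + 6*(-5) = -4/3 - 30 = -94/3)
L(F) = -94/3
l(h) = 126/47 (l(h) = -84/(-94/3) = -84*(-3/94) = 126/47)
(38541 + l(-195))/(S(175) - 25539) = (38541 + 126/47)/(27 - 25539) = (1811553/47)/(-25512) = (1811553/47)*(-1/25512) = -603851/399688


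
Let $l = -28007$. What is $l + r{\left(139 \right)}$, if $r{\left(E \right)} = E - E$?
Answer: $-28007$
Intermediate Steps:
$r{\left(E \right)} = 0$
$l + r{\left(139 \right)} = -28007 + 0 = -28007$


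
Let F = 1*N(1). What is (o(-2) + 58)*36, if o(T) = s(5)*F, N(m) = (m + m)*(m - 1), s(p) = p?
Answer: 2088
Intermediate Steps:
N(m) = 2*m*(-1 + m) (N(m) = (2*m)*(-1 + m) = 2*m*(-1 + m))
F = 0 (F = 1*(2*1*(-1 + 1)) = 1*(2*1*0) = 1*0 = 0)
o(T) = 0 (o(T) = 5*0 = 0)
(o(-2) + 58)*36 = (0 + 58)*36 = 58*36 = 2088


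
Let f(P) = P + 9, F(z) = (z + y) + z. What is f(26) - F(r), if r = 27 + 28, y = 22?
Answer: -97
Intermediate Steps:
r = 55
F(z) = 22 + 2*z (F(z) = (z + 22) + z = (22 + z) + z = 22 + 2*z)
f(P) = 9 + P
f(26) - F(r) = (9 + 26) - (22 + 2*55) = 35 - (22 + 110) = 35 - 1*132 = 35 - 132 = -97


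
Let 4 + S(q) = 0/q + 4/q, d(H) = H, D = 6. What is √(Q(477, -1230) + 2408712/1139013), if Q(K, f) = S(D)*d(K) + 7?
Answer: 19*I*√631259608479/379671 ≈ 39.76*I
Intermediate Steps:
S(q) = -4 + 4/q (S(q) = -4 + (0/q + 4/q) = -4 + (0 + 4/q) = -4 + 4/q)
Q(K, f) = 7 - 10*K/3 (Q(K, f) = (-4 + 4/6)*K + 7 = (-4 + 4*(⅙))*K + 7 = (-4 + ⅔)*K + 7 = -10*K/3 + 7 = 7 - 10*K/3)
√(Q(477, -1230) + 2408712/1139013) = √((7 - 10/3*477) + 2408712/1139013) = √((7 - 1590) + 2408712*(1/1139013)) = √(-1583 + 802904/379671) = √(-600216289/379671) = 19*I*√631259608479/379671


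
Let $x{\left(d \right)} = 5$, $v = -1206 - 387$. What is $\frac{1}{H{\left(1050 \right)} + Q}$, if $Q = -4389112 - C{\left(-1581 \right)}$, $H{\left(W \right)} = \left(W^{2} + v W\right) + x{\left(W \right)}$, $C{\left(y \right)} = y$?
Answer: $- \frac{1}{4957676} \approx -2.0171 \cdot 10^{-7}$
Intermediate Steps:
$v = -1593$
$H{\left(W \right)} = 5 + W^{2} - 1593 W$ ($H{\left(W \right)} = \left(W^{2} - 1593 W\right) + 5 = 5 + W^{2} - 1593 W$)
$Q = -4387531$ ($Q = -4389112 - -1581 = -4389112 + 1581 = -4387531$)
$\frac{1}{H{\left(1050 \right)} + Q} = \frac{1}{\left(5 + 1050^{2} - 1672650\right) - 4387531} = \frac{1}{\left(5 + 1102500 - 1672650\right) - 4387531} = \frac{1}{-570145 - 4387531} = \frac{1}{-4957676} = - \frac{1}{4957676}$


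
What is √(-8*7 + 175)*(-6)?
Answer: -6*√119 ≈ -65.452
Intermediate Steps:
√(-8*7 + 175)*(-6) = √(-56 + 175)*(-6) = √119*(-6) = -6*√119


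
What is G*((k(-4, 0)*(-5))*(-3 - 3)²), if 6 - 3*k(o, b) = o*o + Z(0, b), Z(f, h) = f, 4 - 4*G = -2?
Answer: 900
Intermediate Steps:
G = 3/2 (G = 1 - ¼*(-2) = 1 + ½ = 3/2 ≈ 1.5000)
k(o, b) = 2 - o²/3 (k(o, b) = 2 - (o*o + 0)/3 = 2 - (o² + 0)/3 = 2 - o²/3)
G*((k(-4, 0)*(-5))*(-3 - 3)²) = 3*(((2 - ⅓*(-4)²)*(-5))*(-3 - 3)²)/2 = 3*(((2 - ⅓*16)*(-5))*(-6)²)/2 = 3*(((2 - 16/3)*(-5))*36)/2 = 3*(-10/3*(-5)*36)/2 = 3*((50/3)*36)/2 = (3/2)*600 = 900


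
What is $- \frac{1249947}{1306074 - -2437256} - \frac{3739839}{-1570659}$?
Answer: $\frac{4012070339599}{1959831651490} \approx 2.0471$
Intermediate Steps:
$- \frac{1249947}{1306074 - -2437256} - \frac{3739839}{-1570659} = - \frac{1249947}{1306074 + 2437256} - - \frac{1246613}{523553} = - \frac{1249947}{3743330} + \frac{1246613}{523553} = \frac{4012070339599}{1959831651490}$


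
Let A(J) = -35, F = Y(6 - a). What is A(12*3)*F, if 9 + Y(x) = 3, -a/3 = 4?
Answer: 210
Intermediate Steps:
a = -12 (a = -3*4 = -12)
Y(x) = -6 (Y(x) = -9 + 3 = -6)
F = -6
A(12*3)*F = -35*(-6) = 210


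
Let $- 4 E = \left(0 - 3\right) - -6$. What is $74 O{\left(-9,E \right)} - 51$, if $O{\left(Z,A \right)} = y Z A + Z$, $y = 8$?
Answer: $3279$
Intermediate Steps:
$E = - \frac{3}{4}$ ($E = - \frac{\left(0 - 3\right) - -6}{4} = - \frac{-3 + 6}{4} = \left(- \frac{1}{4}\right) 3 = - \frac{3}{4} \approx -0.75$)
$O{\left(Z,A \right)} = Z + 8 A Z$ ($O{\left(Z,A \right)} = 8 Z A + Z = 8 A Z + Z = Z + 8 A Z$)
$74 O{\left(-9,E \right)} - 51 = 74 \left(- 9 \left(1 + 8 \left(- \frac{3}{4}\right)\right)\right) - 51 = 74 \left(- 9 \left(1 - 6\right)\right) - 51 = 74 \left(\left(-9\right) \left(-5\right)\right) - 51 = 74 \cdot 45 - 51 = 3330 - 51 = 3279$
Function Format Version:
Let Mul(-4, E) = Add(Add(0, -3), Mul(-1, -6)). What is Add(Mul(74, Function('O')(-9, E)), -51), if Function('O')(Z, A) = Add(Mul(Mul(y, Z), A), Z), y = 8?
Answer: 3279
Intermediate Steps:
E = Rational(-3, 4) (E = Mul(Rational(-1, 4), Add(Add(0, -3), Mul(-1, -6))) = Mul(Rational(-1, 4), Add(-3, 6)) = Mul(Rational(-1, 4), 3) = Rational(-3, 4) ≈ -0.75000)
Function('O')(Z, A) = Add(Z, Mul(8, A, Z)) (Function('O')(Z, A) = Add(Mul(Mul(8, Z), A), Z) = Add(Mul(8, A, Z), Z) = Add(Z, Mul(8, A, Z)))
Add(Mul(74, Function('O')(-9, E)), -51) = Add(Mul(74, Mul(-9, Add(1, Mul(8, Rational(-3, 4))))), -51) = Add(Mul(74, Mul(-9, Add(1, -6))), -51) = Add(Mul(74, Mul(-9, -5)), -51) = Add(Mul(74, 45), -51) = Add(3330, -51) = 3279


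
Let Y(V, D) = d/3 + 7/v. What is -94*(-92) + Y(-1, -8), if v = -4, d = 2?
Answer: 103763/12 ≈ 8646.9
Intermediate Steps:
Y(V, D) = -13/12 (Y(V, D) = 2/3 + 7/(-4) = 2*(⅓) + 7*(-¼) = ⅔ - 7/4 = -13/12)
-94*(-92) + Y(-1, -8) = -94*(-92) - 13/12 = 8648 - 13/12 = 103763/12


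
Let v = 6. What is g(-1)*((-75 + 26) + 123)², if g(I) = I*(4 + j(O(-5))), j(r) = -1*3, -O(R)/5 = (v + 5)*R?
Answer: -5476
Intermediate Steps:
O(R) = -55*R (O(R) = -5*(6 + 5)*R = -55*R)
j(r) = -3
g(I) = I (g(I) = I*(4 - 3) = I*1 = I)
g(-1)*((-75 + 26) + 123)² = -((-75 + 26) + 123)² = -(-49 + 123)² = -1*74² = -1*5476 = -5476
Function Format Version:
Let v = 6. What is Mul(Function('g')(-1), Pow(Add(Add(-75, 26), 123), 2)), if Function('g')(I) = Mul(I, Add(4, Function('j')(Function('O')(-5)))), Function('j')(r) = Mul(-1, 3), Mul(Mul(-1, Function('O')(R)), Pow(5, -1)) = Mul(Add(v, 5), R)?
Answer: -5476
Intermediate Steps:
Function('O')(R) = Mul(-55, R) (Function('O')(R) = Mul(-5, Mul(Add(6, 5), R)) = Mul(-5, Mul(11, R)) = Mul(-55, R))
Function('j')(r) = -3
Function('g')(I) = I (Function('g')(I) = Mul(I, Add(4, -3)) = Mul(I, 1) = I)
Mul(Function('g')(-1), Pow(Add(Add(-75, 26), 123), 2)) = Mul(-1, Pow(Add(Add(-75, 26), 123), 2)) = Mul(-1, Pow(Add(-49, 123), 2)) = Mul(-1, Pow(74, 2)) = Mul(-1, 5476) = -5476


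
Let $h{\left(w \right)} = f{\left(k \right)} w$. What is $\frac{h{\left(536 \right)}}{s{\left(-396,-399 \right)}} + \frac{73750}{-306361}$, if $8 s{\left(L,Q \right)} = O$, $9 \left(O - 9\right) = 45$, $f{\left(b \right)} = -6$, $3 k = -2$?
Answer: $- \frac{3941544154}{2144527} \approx -1838.0$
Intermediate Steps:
$k = - \frac{2}{3}$ ($k = \frac{1}{3} \left(-2\right) = - \frac{2}{3} \approx -0.66667$)
$O = 14$ ($O = 9 + \frac{1}{9} \cdot 45 = 9 + 5 = 14$)
$s{\left(L,Q \right)} = \frac{7}{4}$ ($s{\left(L,Q \right)} = \frac{1}{8} \cdot 14 = \frac{7}{4}$)
$h{\left(w \right)} = - 6 w$
$\frac{h{\left(536 \right)}}{s{\left(-396,-399 \right)}} + \frac{73750}{-306361} = \frac{\left(-6\right) 536}{\frac{7}{4}} + \frac{73750}{-306361} = \left(-3216\right) \frac{4}{7} + 73750 \left(- \frac{1}{306361}\right) = - \frac{12864}{7} - \frac{73750}{306361} = - \frac{3941544154}{2144527}$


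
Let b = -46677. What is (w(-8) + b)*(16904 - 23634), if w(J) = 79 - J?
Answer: 313550700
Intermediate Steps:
(w(-8) + b)*(16904 - 23634) = ((79 - 1*(-8)) - 46677)*(16904 - 23634) = ((79 + 8) - 46677)*(-6730) = (87 - 46677)*(-6730) = -46590*(-6730) = 313550700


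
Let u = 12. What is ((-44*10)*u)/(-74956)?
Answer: 1320/18739 ≈ 0.070441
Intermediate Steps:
((-44*10)*u)/(-74956) = (-44*10*12)/(-74956) = -440*12*(-1/74956) = -5280*(-1/74956) = 1320/18739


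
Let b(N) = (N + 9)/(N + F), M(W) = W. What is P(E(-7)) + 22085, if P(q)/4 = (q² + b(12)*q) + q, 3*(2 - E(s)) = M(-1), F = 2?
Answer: 199171/9 ≈ 22130.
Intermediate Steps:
b(N) = (9 + N)/(2 + N) (b(N) = (N + 9)/(N + 2) = (9 + N)/(2 + N))
E(s) = 7/3 (E(s) = 2 - ⅓*(-1) = 2 + ⅓ = 7/3)
P(q) = 4*q² + 10*q (P(q) = 4*((q² + ((9 + 12)/(2 + 12))*q) + q) = 4*((q² + (21/14)*q) + q) = 4*((q² + ((1/14)*21)*q) + q) = 4*((q² + 3*q/2) + q) = 4*(q² + 5*q/2) = 4*q² + 10*q)
P(E(-7)) + 22085 = 2*(7/3)*(5 + 2*(7/3)) + 22085 = 2*(7/3)*(5 + 14/3) + 22085 = 2*(7/3)*(29/3) + 22085 = 406/9 + 22085 = 199171/9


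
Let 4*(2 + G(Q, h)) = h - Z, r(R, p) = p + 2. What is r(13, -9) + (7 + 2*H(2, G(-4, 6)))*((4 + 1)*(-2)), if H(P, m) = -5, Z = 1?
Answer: 23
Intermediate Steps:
r(R, p) = 2 + p
G(Q, h) = -9/4 + h/4 (G(Q, h) = -2 + (h - 1*1)/4 = -2 + (h - 1)/4 = -2 + (-1 + h)/4 = -2 + (-¼ + h/4) = -9/4 + h/4)
r(13, -9) + (7 + 2*H(2, G(-4, 6)))*((4 + 1)*(-2)) = (2 - 9) + (7 + 2*(-5))*((4 + 1)*(-2)) = -7 + (7 - 10)*(5*(-2)) = -7 - 3*(-10) = -7 + 30 = 23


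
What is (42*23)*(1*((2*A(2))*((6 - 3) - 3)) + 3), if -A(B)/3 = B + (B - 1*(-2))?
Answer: 2898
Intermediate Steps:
A(B) = -6 - 6*B (A(B) = -3*(B + (B - 1*(-2))) = -3*(B + (B + 2)) = -3*(B + (2 + B)) = -3*(2 + 2*B) = -6 - 6*B)
(42*23)*(1*((2*A(2))*((6 - 3) - 3)) + 3) = (42*23)*(1*((2*(-6 - 6*2))*((6 - 3) - 3)) + 3) = 966*(1*((2*(-6 - 12))*(3 - 3)) + 3) = 966*(1*((2*(-18))*0) + 3) = 966*(1*(-36*0) + 3) = 966*(1*0 + 3) = 966*(0 + 3) = 966*3 = 2898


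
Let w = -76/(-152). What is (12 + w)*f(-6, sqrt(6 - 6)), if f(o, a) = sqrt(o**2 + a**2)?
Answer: 75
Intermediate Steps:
w = 1/2 (w = -76*(-1/152) = 1/2 ≈ 0.50000)
f(o, a) = sqrt(a**2 + o**2)
(12 + w)*f(-6, sqrt(6 - 6)) = (12 + 1/2)*sqrt((sqrt(6 - 6))**2 + (-6)**2) = 25*sqrt((sqrt(0))**2 + 36)/2 = 25*sqrt(0**2 + 36)/2 = 25*sqrt(0 + 36)/2 = 25*sqrt(36)/2 = (25/2)*6 = 75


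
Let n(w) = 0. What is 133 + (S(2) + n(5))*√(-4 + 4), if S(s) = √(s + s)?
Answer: 133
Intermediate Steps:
S(s) = √2*√s (S(s) = √(2*s) = √2*√s)
133 + (S(2) + n(5))*√(-4 + 4) = 133 + (√2*√2 + 0)*√(-4 + 4) = 133 + (2 + 0)*√0 = 133 + 2*0 = 133 + 0 = 133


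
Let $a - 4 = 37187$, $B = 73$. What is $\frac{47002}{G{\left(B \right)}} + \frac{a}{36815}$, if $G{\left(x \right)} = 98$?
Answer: $\frac{867011674}{1803935} \approx 480.62$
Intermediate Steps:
$a = 37191$ ($a = 4 + 37187 = 37191$)
$\frac{47002}{G{\left(B \right)}} + \frac{a}{36815} = \frac{47002}{98} + \frac{37191}{36815} = 47002 \cdot \frac{1}{98} + 37191 \cdot \frac{1}{36815} = \frac{23501}{49} + \frac{37191}{36815} = \frac{867011674}{1803935}$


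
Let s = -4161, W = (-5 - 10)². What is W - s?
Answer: 4386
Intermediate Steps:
W = 225 (W = (-15)² = 225)
W - s = 225 - 1*(-4161) = 225 + 4161 = 4386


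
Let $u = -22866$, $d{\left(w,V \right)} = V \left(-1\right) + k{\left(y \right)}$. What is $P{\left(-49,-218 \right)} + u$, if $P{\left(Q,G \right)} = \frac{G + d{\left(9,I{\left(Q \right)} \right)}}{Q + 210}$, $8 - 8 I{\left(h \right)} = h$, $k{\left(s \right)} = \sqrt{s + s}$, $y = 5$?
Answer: $- \frac{29453209}{1288} + \frac{\sqrt{10}}{161} \approx -22867.0$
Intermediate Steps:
$k{\left(s \right)} = \sqrt{2} \sqrt{s}$ ($k{\left(s \right)} = \sqrt{2 s} = \sqrt{2} \sqrt{s}$)
$I{\left(h \right)} = 1 - \frac{h}{8}$
$d{\left(w,V \right)} = \sqrt{10} - V$ ($d{\left(w,V \right)} = V \left(-1\right) + \sqrt{2} \sqrt{5} = - V + \sqrt{10} = \sqrt{10} - V$)
$P{\left(Q,G \right)} = \frac{-1 + G + \sqrt{10} + \frac{Q}{8}}{210 + Q}$ ($P{\left(Q,G \right)} = \frac{G - \left(1 - \sqrt{10} - \frac{Q}{8}\right)}{Q + 210} = \frac{G + \left(\sqrt{10} + \left(-1 + \frac{Q}{8}\right)\right)}{210 + Q} = \frac{G + \left(-1 + \sqrt{10} + \frac{Q}{8}\right)}{210 + Q} = \frac{-1 + G + \sqrt{10} + \frac{Q}{8}}{210 + Q}$)
$P{\left(-49,-218 \right)} + u = \frac{-1 - 218 + \sqrt{10} + \frac{1}{8} \left(-49\right)}{210 - 49} - 22866 = \frac{-1 - 218 + \sqrt{10} - \frac{49}{8}}{161} - 22866 = \frac{- \frac{1801}{8} + \sqrt{10}}{161} - 22866 = \left(- \frac{1801}{1288} + \frac{\sqrt{10}}{161}\right) - 22866 = - \frac{29453209}{1288} + \frac{\sqrt{10}}{161}$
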